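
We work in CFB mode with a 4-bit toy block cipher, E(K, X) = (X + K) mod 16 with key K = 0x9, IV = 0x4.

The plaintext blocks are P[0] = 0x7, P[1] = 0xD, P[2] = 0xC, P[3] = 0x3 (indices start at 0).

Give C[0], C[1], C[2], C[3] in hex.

C[0] = 0xA, C[1] = 0xE, C[2] = 0xB, C[3] = 0x7

CFB encryption: C_i = P_i ⊕ E(K, C_{i−1}), with C_{−1} = IV.
C[0]: E(K, 0x4) = 0xD; 0x7 ⊕ 0xD = 0xA.
C[1]: E(K, 0xA) = 0x3; 0xD ⊕ 0x3 = 0xE.
C[2]: E(K, 0xE) = 0x7; 0xC ⊕ 0x7 = 0xB.
C[3]: E(K, 0xB) = 0x4; 0x3 ⊕ 0x4 = 0x7.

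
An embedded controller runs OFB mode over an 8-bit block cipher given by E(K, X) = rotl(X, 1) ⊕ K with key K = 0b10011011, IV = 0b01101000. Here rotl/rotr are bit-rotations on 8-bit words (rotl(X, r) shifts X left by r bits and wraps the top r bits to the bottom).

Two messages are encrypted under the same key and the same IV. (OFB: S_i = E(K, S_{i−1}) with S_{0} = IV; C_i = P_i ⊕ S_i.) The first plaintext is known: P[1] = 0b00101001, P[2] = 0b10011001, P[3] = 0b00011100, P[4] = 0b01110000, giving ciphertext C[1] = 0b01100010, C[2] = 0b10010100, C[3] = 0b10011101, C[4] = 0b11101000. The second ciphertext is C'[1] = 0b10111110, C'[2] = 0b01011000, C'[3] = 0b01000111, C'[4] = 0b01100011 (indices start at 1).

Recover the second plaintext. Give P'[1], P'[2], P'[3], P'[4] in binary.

In OFB with a reused IV, both messages share the same keystream S_i, so C_i ⊕ C'_i = P_i ⊕ P'_i and thus P'_i = P_i ⊕ C_i ⊕ C'_i.
P'[1]: 0b00101001 ⊕ 0b01100010 ⊕ 0b10111110 = 0b11110101.
P'[2]: 0b10011001 ⊕ 0b10010100 ⊕ 0b01011000 = 0b01010101.
P'[3]: 0b00011100 ⊕ 0b10011101 ⊕ 0b01000111 = 0b11000110.
P'[4]: 0b01110000 ⊕ 0b11101000 ⊕ 0b01100011 = 0b11111011.

P'[1] = 0b11110101, P'[2] = 0b01010101, P'[3] = 0b11000110, P'[4] = 0b11111011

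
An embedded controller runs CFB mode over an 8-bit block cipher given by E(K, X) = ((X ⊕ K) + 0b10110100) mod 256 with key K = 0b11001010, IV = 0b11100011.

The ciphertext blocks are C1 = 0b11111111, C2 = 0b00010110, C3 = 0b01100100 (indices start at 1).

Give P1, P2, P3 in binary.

CFB decryption: P_i = C_i ⊕ E(K, C_{i−1}), with C_{0} = IV.
P1: E(K, 0b11100011) = 0b11011101; 0b11111111 ⊕ 0b11011101 = 0b00100010.
P2: E(K, 0b11111111) = 0b11101001; 0b00010110 ⊕ 0b11101001 = 0b11111111.
P3: E(K, 0b00010110) = 0b10010000; 0b01100100 ⊕ 0b10010000 = 0b11110100.

P1 = 0b00100010, P2 = 0b11111111, P3 = 0b11110100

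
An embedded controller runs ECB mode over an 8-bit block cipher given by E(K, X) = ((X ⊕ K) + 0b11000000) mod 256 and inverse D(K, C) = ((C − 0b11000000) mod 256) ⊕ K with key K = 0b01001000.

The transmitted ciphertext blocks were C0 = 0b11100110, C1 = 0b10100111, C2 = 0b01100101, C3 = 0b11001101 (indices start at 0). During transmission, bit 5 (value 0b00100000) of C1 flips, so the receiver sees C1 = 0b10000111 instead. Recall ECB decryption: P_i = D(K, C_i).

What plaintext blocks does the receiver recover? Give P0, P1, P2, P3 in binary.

Only C1 changed, to 0b10000111. In ECB, a change in C_i affects only P_i. Decrypting the received ciphertext:
P0: D(K, 0b11100110) = 0b01101110.
P1: D(K, 0b10000111) = 0b10001111.
P2: D(K, 0b01100101) = 0b11101101.
P3: D(K, 0b11001101) = 0b01000101.
Blocks that differ from the original plaintext: P1.

P0 = 0b01101110, P1 = 0b10001111, P2 = 0b11101101, P3 = 0b01000101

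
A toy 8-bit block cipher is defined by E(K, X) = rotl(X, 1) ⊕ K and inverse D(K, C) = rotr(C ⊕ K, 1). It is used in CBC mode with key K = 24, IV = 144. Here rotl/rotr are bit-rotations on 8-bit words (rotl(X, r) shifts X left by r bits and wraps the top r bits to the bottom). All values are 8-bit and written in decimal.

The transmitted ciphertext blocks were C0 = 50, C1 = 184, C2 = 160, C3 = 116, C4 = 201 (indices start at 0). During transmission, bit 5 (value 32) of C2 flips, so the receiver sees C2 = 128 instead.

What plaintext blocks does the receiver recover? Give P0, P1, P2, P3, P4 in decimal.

P0 = 133, P1 = 98, P2 = 244, P3 = 182, P4 = 156

CBC decryption: P_i = D(K, C_i) ⊕ C_{i−1}, with C_{−1} = IV.
Only C2 changed, to 128. In CBC, a change in C_i garbles P_i and flips the same bit in P_{i+1}. Decrypting the received ciphertext:
P0: D(K, 50) = 21; 21 ⊕ 144 = 133.
P1: D(K, 184) = 80; 80 ⊕ 50 = 98.
P2: D(K, 128) = 76; 76 ⊕ 184 = 244.
P3: D(K, 116) = 54; 54 ⊕ 128 = 182.
P4: D(K, 201) = 232; 232 ⊕ 116 = 156.
Blocks that differ from the original plaintext: P2, P3.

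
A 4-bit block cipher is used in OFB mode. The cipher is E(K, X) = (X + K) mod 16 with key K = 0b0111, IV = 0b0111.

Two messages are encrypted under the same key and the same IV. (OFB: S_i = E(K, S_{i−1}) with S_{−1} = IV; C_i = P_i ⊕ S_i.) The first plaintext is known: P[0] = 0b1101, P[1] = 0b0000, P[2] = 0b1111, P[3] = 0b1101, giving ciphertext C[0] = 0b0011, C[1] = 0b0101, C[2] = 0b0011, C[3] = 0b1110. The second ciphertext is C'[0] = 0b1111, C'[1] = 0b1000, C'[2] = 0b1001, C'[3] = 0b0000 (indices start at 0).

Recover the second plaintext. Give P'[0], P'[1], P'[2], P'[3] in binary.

In OFB with a reused IV, both messages share the same keystream S_i, so C_i ⊕ C'_i = P_i ⊕ P'_i and thus P'_i = P_i ⊕ C_i ⊕ C'_i.
P'[0]: 0b1101 ⊕ 0b0011 ⊕ 0b1111 = 0b0001.
P'[1]: 0b0000 ⊕ 0b0101 ⊕ 0b1000 = 0b1101.
P'[2]: 0b1111 ⊕ 0b0011 ⊕ 0b1001 = 0b0101.
P'[3]: 0b1101 ⊕ 0b1110 ⊕ 0b0000 = 0b0011.

P'[0] = 0b0001, P'[1] = 0b1101, P'[2] = 0b0101, P'[3] = 0b0011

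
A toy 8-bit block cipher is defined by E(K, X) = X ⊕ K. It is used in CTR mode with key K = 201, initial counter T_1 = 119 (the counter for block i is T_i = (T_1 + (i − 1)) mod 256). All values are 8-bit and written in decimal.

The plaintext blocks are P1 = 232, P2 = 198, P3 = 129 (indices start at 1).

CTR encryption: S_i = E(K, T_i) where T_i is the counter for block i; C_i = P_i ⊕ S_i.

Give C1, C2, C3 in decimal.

C1: T = 119, S = E(K, T) = 190; 232 ⊕ 190 = 86.
C2: T = 120, S = E(K, T) = 177; 198 ⊕ 177 = 119.
C3: T = 121, S = E(K, T) = 176; 129 ⊕ 176 = 49.

C1 = 86, C2 = 119, C3 = 49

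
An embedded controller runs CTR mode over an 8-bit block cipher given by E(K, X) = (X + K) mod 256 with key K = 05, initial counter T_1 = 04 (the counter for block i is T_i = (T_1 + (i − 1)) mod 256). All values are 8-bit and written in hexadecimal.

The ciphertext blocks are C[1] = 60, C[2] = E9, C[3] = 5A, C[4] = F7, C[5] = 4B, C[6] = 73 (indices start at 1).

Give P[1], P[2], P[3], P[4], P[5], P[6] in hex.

CTR decryption: S_i = E(K, T_i) where T_i is the counter for block i; P_i = C_i ⊕ S_i.
P[1]: T = 04, S = E(K, T) = 09; 60 ⊕ 09 = 69.
P[2]: T = 05, S = E(K, T) = 0A; E9 ⊕ 0A = E3.
P[3]: T = 06, S = E(K, T) = 0B; 5A ⊕ 0B = 51.
P[4]: T = 07, S = E(K, T) = 0C; F7 ⊕ 0C = FB.
P[5]: T = 08, S = E(K, T) = 0D; 4B ⊕ 0D = 46.
P[6]: T = 09, S = E(K, T) = 0E; 73 ⊕ 0E = 7D.

P[1] = 69, P[2] = E3, P[3] = 51, P[4] = FB, P[5] = 46, P[6] = 7D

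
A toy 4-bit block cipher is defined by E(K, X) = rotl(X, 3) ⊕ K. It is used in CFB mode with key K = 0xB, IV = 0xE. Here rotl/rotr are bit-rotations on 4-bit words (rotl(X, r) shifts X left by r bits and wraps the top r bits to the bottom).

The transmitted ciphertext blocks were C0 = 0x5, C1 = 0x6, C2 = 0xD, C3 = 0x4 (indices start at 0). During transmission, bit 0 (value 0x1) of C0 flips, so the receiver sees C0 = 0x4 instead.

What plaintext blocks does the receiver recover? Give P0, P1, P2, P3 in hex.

P0 = 0x8, P1 = 0xF, P2 = 0x5, P3 = 0x1

CFB decryption: P_i = C_i ⊕ E(K, C_{i−1}), with C_{−1} = IV.
Only C0 changed, to 0x4. In CFB, a change in C_i flips the same bit in P_i and garbles P_{i+1}. Decrypting the received ciphertext:
P0: E(K, 0xE) = 0xC; 0x4 ⊕ 0xC = 0x8.
P1: E(K, 0x4) = 0x9; 0x6 ⊕ 0x9 = 0xF.
P2: E(K, 0x6) = 0x8; 0xD ⊕ 0x8 = 0x5.
P3: E(K, 0xD) = 0x5; 0x4 ⊕ 0x5 = 0x1.
Blocks that differ from the original plaintext: P0, P1.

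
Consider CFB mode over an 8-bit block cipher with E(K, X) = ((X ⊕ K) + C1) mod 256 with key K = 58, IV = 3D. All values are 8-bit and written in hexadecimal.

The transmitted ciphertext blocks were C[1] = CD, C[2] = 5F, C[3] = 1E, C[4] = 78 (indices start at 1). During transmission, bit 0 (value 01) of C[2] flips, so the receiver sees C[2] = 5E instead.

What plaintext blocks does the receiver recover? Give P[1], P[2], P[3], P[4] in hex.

CFB decryption: P_i = C_i ⊕ E(K, C_{i−1}), with C_{0} = IV.
Only C[2] changed, to 5E. In CFB, a change in C_i flips the same bit in P_i and garbles P_{i+1}. Decrypting the received ciphertext:
P[1]: E(K, 3D) = 26; CD ⊕ 26 = EB.
P[2]: E(K, CD) = 56; 5E ⊕ 56 = 08.
P[3]: E(K, 5E) = C7; 1E ⊕ C7 = D9.
P[4]: E(K, 1E) = 07; 78 ⊕ 07 = 7F.
Blocks that differ from the original plaintext: P[2], P[3].

P[1] = EB, P[2] = 08, P[3] = D9, P[4] = 7F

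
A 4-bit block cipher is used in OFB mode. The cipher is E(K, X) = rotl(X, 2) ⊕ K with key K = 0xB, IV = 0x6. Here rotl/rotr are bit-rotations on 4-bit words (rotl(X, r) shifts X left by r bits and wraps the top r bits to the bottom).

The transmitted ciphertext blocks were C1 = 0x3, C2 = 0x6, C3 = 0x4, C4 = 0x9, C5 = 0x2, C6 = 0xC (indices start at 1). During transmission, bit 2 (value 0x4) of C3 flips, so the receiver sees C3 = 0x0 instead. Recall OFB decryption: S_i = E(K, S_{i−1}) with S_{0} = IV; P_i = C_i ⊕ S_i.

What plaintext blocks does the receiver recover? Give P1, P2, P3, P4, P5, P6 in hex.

Only C3 changed, to 0x0. In OFB, a change in C_i flips the same bit in P_i only; the keystream is unaffected. Decrypting the received ciphertext:
P1: S = E(K, 0x6) = 0x2; 0x3 ⊕ 0x2 = 0x1.
P2: S = E(K, 0x2) = 0x3; 0x6 ⊕ 0x3 = 0x5.
P3: S = E(K, 0x3) = 0x7; 0x0 ⊕ 0x7 = 0x7.
P4: S = E(K, 0x7) = 0x6; 0x9 ⊕ 0x6 = 0xF.
P5: S = E(K, 0x6) = 0x2; 0x2 ⊕ 0x2 = 0x0.
P6: S = E(K, 0x2) = 0x3; 0xC ⊕ 0x3 = 0xF.
Blocks that differ from the original plaintext: P3.

P1 = 0x1, P2 = 0x5, P3 = 0x7, P4 = 0xF, P5 = 0x0, P6 = 0xF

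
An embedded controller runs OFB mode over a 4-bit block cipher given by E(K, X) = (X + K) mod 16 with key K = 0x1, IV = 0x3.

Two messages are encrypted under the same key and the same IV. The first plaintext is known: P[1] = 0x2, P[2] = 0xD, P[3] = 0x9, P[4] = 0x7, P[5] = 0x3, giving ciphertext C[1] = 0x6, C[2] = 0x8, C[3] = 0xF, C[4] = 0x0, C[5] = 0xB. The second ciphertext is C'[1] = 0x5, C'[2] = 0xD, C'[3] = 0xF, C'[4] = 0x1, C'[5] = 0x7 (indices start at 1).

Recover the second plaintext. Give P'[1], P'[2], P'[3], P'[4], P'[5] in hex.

In OFB with a reused IV, both messages share the same keystream S_i, so C_i ⊕ C'_i = P_i ⊕ P'_i and thus P'_i = P_i ⊕ C_i ⊕ C'_i.
P'[1]: 0x2 ⊕ 0x6 ⊕ 0x5 = 0x1.
P'[2]: 0xD ⊕ 0x8 ⊕ 0xD = 0x8.
P'[3]: 0x9 ⊕ 0xF ⊕ 0xF = 0x9.
P'[4]: 0x7 ⊕ 0x0 ⊕ 0x1 = 0x6.
P'[5]: 0x3 ⊕ 0xB ⊕ 0x7 = 0xF.

P'[1] = 0x1, P'[2] = 0x8, P'[3] = 0x9, P'[4] = 0x6, P'[5] = 0xF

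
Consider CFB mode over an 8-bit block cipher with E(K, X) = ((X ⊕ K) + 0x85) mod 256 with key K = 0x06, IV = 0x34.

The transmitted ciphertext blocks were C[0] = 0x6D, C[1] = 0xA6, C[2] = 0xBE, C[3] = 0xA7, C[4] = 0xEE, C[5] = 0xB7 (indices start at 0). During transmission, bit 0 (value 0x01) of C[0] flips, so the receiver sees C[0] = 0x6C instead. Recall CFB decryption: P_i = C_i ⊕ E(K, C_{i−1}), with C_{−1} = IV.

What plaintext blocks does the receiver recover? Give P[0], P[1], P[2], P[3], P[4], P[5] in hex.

P[0] = 0xDB, P[1] = 0x49, P[2] = 0x9B, P[3] = 0x9A, P[4] = 0xC8, P[5] = 0xDA

Only C[0] changed, to 0x6C. In CFB, a change in C_i flips the same bit in P_i and garbles P_{i+1}. Decrypting the received ciphertext:
P[0]: E(K, 0x34) = 0xB7; 0x6C ⊕ 0xB7 = 0xDB.
P[1]: E(K, 0x6C) = 0xEF; 0xA6 ⊕ 0xEF = 0x49.
P[2]: E(K, 0xA6) = 0x25; 0xBE ⊕ 0x25 = 0x9B.
P[3]: E(K, 0xBE) = 0x3D; 0xA7 ⊕ 0x3D = 0x9A.
P[4]: E(K, 0xA7) = 0x26; 0xEE ⊕ 0x26 = 0xC8.
P[5]: E(K, 0xEE) = 0x6D; 0xB7 ⊕ 0x6D = 0xDA.
Blocks that differ from the original plaintext: P[0], P[1].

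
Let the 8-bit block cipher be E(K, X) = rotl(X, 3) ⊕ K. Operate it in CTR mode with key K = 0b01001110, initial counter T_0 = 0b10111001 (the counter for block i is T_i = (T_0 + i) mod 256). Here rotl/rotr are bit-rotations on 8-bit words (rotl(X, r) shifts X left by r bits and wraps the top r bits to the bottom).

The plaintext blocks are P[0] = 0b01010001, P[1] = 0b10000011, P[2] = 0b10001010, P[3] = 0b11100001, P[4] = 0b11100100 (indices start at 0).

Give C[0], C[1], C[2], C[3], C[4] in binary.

CTR encryption: S_i = E(K, T_i) where T_i is the counter for block i; C_i = P_i ⊕ S_i.
C[0]: T = 0b10111001, S = E(K, T) = 0b10000011; 0b01010001 ⊕ 0b10000011 = 0b11010010.
C[1]: T = 0b10111010, S = E(K, T) = 0b10011011; 0b10000011 ⊕ 0b10011011 = 0b00011000.
C[2]: T = 0b10111011, S = E(K, T) = 0b10010011; 0b10001010 ⊕ 0b10010011 = 0b00011001.
C[3]: T = 0b10111100, S = E(K, T) = 0b10101011; 0b11100001 ⊕ 0b10101011 = 0b01001010.
C[4]: T = 0b10111101, S = E(K, T) = 0b10100011; 0b11100100 ⊕ 0b10100011 = 0b01000111.

C[0] = 0b11010010, C[1] = 0b00011000, C[2] = 0b00011001, C[3] = 0b01001010, C[4] = 0b01000111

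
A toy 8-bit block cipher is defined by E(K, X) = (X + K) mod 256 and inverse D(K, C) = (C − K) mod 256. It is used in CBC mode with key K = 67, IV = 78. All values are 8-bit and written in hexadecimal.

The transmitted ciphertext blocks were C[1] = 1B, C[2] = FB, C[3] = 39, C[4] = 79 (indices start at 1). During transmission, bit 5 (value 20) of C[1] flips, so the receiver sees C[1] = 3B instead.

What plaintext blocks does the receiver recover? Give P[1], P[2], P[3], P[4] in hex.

CBC decryption: P_i = D(K, C_i) ⊕ C_{i−1}, with C_{0} = IV.
Only C[1] changed, to 3B. In CBC, a change in C_i garbles P_i and flips the same bit in P_{i+1}. Decrypting the received ciphertext:
P[1]: D(K, 3B) = D4; D4 ⊕ 78 = AC.
P[2]: D(K, FB) = 94; 94 ⊕ 3B = AF.
P[3]: D(K, 39) = D2; D2 ⊕ FB = 29.
P[4]: D(K, 79) = 12; 12 ⊕ 39 = 2B.
Blocks that differ from the original plaintext: P[1], P[2].

P[1] = AC, P[2] = AF, P[3] = 29, P[4] = 2B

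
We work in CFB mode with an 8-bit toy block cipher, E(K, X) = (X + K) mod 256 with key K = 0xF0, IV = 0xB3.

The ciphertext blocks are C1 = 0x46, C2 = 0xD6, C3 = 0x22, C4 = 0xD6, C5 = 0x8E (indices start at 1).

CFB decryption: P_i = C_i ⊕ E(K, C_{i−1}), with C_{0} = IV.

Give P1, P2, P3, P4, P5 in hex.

P1 = 0xE5, P2 = 0xE0, P3 = 0xE4, P4 = 0xC4, P5 = 0x48

P1: E(K, 0xB3) = 0xA3; 0x46 ⊕ 0xA3 = 0xE5.
P2: E(K, 0x46) = 0x36; 0xD6 ⊕ 0x36 = 0xE0.
P3: E(K, 0xD6) = 0xC6; 0x22 ⊕ 0xC6 = 0xE4.
P4: E(K, 0x22) = 0x12; 0xD6 ⊕ 0x12 = 0xC4.
P5: E(K, 0xD6) = 0xC6; 0x8E ⊕ 0xC6 = 0x48.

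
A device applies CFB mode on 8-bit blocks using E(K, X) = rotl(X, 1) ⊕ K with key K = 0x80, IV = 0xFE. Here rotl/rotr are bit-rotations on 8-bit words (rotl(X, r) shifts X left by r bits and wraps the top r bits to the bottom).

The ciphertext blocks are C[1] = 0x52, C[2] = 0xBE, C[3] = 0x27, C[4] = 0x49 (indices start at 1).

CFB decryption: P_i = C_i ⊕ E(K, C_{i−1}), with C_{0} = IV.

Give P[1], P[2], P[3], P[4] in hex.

P[1]: E(K, 0xFE) = 0x7D; 0x52 ⊕ 0x7D = 0x2F.
P[2]: E(K, 0x52) = 0x24; 0xBE ⊕ 0x24 = 0x9A.
P[3]: E(K, 0xBE) = 0xFD; 0x27 ⊕ 0xFD = 0xDA.
P[4]: E(K, 0x27) = 0xCE; 0x49 ⊕ 0xCE = 0x87.

P[1] = 0x2F, P[2] = 0x9A, P[3] = 0xDA, P[4] = 0x87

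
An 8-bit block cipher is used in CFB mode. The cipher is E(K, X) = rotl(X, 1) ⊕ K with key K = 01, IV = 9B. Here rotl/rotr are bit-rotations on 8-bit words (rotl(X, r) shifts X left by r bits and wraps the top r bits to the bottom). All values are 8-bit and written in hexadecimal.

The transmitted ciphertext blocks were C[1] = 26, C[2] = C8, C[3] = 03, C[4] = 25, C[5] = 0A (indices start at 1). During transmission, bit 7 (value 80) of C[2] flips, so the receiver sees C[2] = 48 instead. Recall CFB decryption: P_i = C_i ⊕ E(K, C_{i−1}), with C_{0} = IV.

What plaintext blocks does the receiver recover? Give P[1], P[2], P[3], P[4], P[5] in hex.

Only C[2] changed, to 48. In CFB, a change in C_i flips the same bit in P_i and garbles P_{i+1}. Decrypting the received ciphertext:
P[1]: E(K, 9B) = 36; 26 ⊕ 36 = 10.
P[2]: E(K, 26) = 4D; 48 ⊕ 4D = 05.
P[3]: E(K, 48) = 91; 03 ⊕ 91 = 92.
P[4]: E(K, 03) = 07; 25 ⊕ 07 = 22.
P[5]: E(K, 25) = 4B; 0A ⊕ 4B = 41.
Blocks that differ from the original plaintext: P[2], P[3].

P[1] = 10, P[2] = 05, P[3] = 92, P[4] = 22, P[5] = 41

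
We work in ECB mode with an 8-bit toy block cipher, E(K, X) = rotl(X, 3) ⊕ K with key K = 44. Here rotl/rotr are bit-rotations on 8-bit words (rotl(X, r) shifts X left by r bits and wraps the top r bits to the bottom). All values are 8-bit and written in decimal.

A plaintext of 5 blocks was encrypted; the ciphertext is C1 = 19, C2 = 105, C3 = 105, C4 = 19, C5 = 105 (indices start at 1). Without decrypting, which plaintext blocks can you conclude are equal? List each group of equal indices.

ECB encrypts each block independently with the same key, so equal ciphertext blocks imply equal plaintext blocks.
C1 = C4 = 19, so P1 = P4.
C2 = C3 = C5 = 105, so P2 = P3 = P5.

P1 = P4; P2 = P3 = P5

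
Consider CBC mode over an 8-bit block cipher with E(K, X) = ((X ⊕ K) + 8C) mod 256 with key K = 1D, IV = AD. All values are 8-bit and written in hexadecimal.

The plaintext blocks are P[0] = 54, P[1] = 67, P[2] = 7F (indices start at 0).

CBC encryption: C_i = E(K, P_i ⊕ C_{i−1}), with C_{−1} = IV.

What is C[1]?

C[1] = 96

C[0]: P[0] ⊕ AD = F9; E(K, F9) = 70.
C[1]: P[1] ⊕ 70 = 17; E(K, 17) = 96.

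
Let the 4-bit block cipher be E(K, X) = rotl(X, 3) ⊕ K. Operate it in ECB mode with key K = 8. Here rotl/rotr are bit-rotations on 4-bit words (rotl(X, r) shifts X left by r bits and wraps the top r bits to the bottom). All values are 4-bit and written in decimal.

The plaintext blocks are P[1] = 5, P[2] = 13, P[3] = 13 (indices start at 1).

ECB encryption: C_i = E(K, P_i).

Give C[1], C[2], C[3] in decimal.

C[1] = 2, C[2] = 6, C[3] = 6

C[1]: E(K, 5) = 2.
C[2]: E(K, 13) = 6.
C[3]: E(K, 13) = 6.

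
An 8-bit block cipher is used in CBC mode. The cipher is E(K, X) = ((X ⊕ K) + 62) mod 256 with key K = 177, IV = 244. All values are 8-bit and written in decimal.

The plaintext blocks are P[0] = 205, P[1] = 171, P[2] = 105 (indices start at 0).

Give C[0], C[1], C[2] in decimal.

CBC encryption: C_i = E(K, P_i ⊕ C_{i−1}), with C_{−1} = IV.
C[0]: P[0] ⊕ 244 = 57; E(K, 57) = 198.
C[1]: P[1] ⊕ 198 = 109; E(K, 109) = 26.
C[2]: P[2] ⊕ 26 = 115; E(K, 115) = 0.

C[0] = 198, C[1] = 26, C[2] = 0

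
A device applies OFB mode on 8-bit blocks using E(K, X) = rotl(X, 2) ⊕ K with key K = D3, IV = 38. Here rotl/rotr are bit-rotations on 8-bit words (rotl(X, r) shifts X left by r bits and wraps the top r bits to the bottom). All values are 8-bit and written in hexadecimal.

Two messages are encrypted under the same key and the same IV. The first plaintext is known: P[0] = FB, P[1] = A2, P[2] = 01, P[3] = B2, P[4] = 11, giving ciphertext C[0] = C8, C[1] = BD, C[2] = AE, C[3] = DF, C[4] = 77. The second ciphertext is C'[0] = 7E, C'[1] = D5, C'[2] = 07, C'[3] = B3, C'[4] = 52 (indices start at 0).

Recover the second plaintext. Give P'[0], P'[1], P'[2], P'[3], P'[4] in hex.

P'[0] = 4D, P'[1] = CA, P'[2] = A8, P'[3] = DE, P'[4] = 34

In OFB with a reused IV, both messages share the same keystream S_i, so C_i ⊕ C'_i = P_i ⊕ P'_i and thus P'_i = P_i ⊕ C_i ⊕ C'_i.
P'[0]: FB ⊕ C8 ⊕ 7E = 4D.
P'[1]: A2 ⊕ BD ⊕ D5 = CA.
P'[2]: 01 ⊕ AE ⊕ 07 = A8.
P'[3]: B2 ⊕ DF ⊕ B3 = DE.
P'[4]: 11 ⊕ 77 ⊕ 52 = 34.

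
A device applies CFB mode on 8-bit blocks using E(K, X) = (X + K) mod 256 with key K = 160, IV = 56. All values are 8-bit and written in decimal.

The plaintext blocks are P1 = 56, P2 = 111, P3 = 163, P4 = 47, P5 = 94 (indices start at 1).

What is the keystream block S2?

CFB encryption: C_i = P_i ⊕ E(K, C_{i−1}), with C_{0} = IV.
C1: E(K, 56) = 216; 56 ⊕ 216 = 224.
C2: E(K, 224) = 128; 111 ⊕ 128 = 239.
So S2 = 128.

128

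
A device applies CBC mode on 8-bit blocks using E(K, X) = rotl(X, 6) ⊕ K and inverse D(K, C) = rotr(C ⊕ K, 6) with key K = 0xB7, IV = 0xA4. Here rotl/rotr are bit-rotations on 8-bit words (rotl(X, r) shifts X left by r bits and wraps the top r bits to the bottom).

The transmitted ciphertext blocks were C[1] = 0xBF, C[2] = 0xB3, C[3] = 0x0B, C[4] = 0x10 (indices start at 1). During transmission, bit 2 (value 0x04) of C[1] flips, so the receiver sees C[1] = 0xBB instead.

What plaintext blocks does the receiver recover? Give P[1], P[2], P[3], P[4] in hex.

P[1] = 0x94, P[2] = 0xAB, P[3] = 0x41, P[4] = 0x95

CBC decryption: P_i = D(K, C_i) ⊕ C_{i−1}, with C_{0} = IV.
Only C[1] changed, to 0xBB. In CBC, a change in C_i garbles P_i and flips the same bit in P_{i+1}. Decrypting the received ciphertext:
P[1]: D(K, 0xBB) = 0x30; 0x30 ⊕ 0xA4 = 0x94.
P[2]: D(K, 0xB3) = 0x10; 0x10 ⊕ 0xBB = 0xAB.
P[3]: D(K, 0x0B) = 0xF2; 0xF2 ⊕ 0xB3 = 0x41.
P[4]: D(K, 0x10) = 0x9E; 0x9E ⊕ 0x0B = 0x95.
Blocks that differ from the original plaintext: P[1], P[2].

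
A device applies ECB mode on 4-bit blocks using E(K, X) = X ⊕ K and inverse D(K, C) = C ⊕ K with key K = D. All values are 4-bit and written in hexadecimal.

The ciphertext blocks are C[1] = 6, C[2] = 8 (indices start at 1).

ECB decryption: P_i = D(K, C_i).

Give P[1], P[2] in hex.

P[1]: D(K, 6) = B.
P[2]: D(K, 8) = 5.

P[1] = B, P[2] = 5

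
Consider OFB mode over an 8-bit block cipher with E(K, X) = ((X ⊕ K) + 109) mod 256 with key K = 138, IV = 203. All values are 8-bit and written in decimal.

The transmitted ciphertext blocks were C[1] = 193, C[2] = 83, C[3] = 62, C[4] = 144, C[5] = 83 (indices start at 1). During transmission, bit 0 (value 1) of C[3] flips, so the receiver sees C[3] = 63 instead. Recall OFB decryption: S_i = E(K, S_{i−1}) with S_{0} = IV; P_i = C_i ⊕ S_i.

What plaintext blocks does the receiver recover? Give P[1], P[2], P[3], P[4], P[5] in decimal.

Only C[3] changed, to 63. In OFB, a change in C_i flips the same bit in P_i only; the keystream is unaffected. Decrypting the received ciphertext:
P[1]: S = E(K, 203) = 174; 193 ⊕ 174 = 111.
P[2]: S = E(K, 174) = 145; 83 ⊕ 145 = 194.
P[3]: S = E(K, 145) = 136; 63 ⊕ 136 = 183.
P[4]: S = E(K, 136) = 111; 144 ⊕ 111 = 255.
P[5]: S = E(K, 111) = 82; 83 ⊕ 82 = 1.
Blocks that differ from the original plaintext: P[3].

P[1] = 111, P[2] = 194, P[3] = 183, P[4] = 255, P[5] = 1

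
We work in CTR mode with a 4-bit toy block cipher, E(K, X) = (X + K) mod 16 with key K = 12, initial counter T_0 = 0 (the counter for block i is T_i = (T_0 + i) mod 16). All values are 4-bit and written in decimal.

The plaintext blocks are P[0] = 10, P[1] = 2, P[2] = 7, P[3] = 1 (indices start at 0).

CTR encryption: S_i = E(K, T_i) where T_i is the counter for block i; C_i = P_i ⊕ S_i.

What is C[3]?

C[0]: T = 0, S = E(K, T) = 12; 10 ⊕ 12 = 6.
C[1]: T = 1, S = E(K, T) = 13; 2 ⊕ 13 = 15.
C[2]: T = 2, S = E(K, T) = 14; 7 ⊕ 14 = 9.
C[3]: T = 3, S = E(K, T) = 15; 1 ⊕ 15 = 14.

C[3] = 14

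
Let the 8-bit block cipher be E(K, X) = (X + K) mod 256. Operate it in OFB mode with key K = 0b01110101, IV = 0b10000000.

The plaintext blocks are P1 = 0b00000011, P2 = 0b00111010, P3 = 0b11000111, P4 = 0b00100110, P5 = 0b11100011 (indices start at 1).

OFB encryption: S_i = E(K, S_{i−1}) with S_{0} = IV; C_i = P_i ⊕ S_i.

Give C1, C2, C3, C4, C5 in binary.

C1 = 0b11110110, C2 = 0b01010000, C3 = 0b00011000, C4 = 0b01110010, C5 = 0b00101010

C1: S = E(K, 0b10000000) = 0b11110101; 0b00000011 ⊕ 0b11110101 = 0b11110110.
C2: S = E(K, 0b11110101) = 0b01101010; 0b00111010 ⊕ 0b01101010 = 0b01010000.
C3: S = E(K, 0b01101010) = 0b11011111; 0b11000111 ⊕ 0b11011111 = 0b00011000.
C4: S = E(K, 0b11011111) = 0b01010100; 0b00100110 ⊕ 0b01010100 = 0b01110010.
C5: S = E(K, 0b01010100) = 0b11001001; 0b11100011 ⊕ 0b11001001 = 0b00101010.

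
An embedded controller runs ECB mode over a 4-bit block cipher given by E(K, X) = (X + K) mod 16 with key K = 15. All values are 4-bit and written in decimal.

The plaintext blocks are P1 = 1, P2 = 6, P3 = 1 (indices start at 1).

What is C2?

C2 = 5

ECB encryption: C_i = E(K, P_i).
C2: E(K, 6) = 5.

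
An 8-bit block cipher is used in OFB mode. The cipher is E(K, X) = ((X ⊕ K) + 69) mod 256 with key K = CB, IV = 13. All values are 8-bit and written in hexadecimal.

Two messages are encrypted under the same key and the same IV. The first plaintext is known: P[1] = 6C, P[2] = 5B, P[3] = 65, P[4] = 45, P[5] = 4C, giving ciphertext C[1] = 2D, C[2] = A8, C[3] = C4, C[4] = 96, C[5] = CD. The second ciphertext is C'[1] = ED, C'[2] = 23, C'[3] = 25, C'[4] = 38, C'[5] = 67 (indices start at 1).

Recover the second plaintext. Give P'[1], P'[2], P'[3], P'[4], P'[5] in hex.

In OFB with a reused IV, both messages share the same keystream S_i, so C_i ⊕ C'_i = P_i ⊕ P'_i and thus P'_i = P_i ⊕ C_i ⊕ C'_i.
P'[1]: 6C ⊕ 2D ⊕ ED = AC.
P'[2]: 5B ⊕ A8 ⊕ 23 = D0.
P'[3]: 65 ⊕ C4 ⊕ 25 = 84.
P'[4]: 45 ⊕ 96 ⊕ 38 = EB.
P'[5]: 4C ⊕ CD ⊕ 67 = E6.

P'[1] = AC, P'[2] = D0, P'[3] = 84, P'[4] = EB, P'[5] = E6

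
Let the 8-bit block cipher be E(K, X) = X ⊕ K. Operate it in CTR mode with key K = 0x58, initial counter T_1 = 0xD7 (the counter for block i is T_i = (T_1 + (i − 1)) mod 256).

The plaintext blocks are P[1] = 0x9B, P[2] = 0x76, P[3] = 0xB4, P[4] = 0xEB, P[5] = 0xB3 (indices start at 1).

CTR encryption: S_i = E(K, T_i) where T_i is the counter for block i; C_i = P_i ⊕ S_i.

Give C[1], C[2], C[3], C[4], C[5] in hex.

C[1] = 0x14, C[2] = 0xF6, C[3] = 0x35, C[4] = 0x69, C[5] = 0x30

C[1]: T = 0xD7, S = E(K, T) = 0x8F; 0x9B ⊕ 0x8F = 0x14.
C[2]: T = 0xD8, S = E(K, T) = 0x80; 0x76 ⊕ 0x80 = 0xF6.
C[3]: T = 0xD9, S = E(K, T) = 0x81; 0xB4 ⊕ 0x81 = 0x35.
C[4]: T = 0xDA, S = E(K, T) = 0x82; 0xEB ⊕ 0x82 = 0x69.
C[5]: T = 0xDB, S = E(K, T) = 0x83; 0xB3 ⊕ 0x83 = 0x30.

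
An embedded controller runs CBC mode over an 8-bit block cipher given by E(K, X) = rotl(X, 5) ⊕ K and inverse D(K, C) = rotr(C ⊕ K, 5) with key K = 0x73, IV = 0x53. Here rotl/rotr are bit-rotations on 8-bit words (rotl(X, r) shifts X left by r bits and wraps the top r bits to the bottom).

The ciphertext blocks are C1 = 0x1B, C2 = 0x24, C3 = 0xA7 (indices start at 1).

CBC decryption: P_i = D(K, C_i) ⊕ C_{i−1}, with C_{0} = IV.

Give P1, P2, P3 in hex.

P1: D(K, 0x1B) = 0x43; 0x43 ⊕ 0x53 = 0x10.
P2: D(K, 0x24) = 0xBA; 0xBA ⊕ 0x1B = 0xA1.
P3: D(K, 0xA7) = 0xA6; 0xA6 ⊕ 0x24 = 0x82.

P1 = 0x10, P2 = 0xA1, P3 = 0x82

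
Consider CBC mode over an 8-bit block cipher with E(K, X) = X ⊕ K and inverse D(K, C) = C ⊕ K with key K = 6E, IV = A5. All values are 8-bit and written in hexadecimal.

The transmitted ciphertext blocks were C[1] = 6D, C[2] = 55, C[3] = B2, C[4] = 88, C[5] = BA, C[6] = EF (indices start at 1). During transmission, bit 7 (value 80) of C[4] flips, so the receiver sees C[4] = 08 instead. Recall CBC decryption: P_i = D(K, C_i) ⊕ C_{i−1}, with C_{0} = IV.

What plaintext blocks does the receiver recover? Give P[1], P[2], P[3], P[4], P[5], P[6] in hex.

Only C[4] changed, to 08. In CBC, a change in C_i garbles P_i and flips the same bit in P_{i+1}. Decrypting the received ciphertext:
P[1]: D(K, 6D) = 03; 03 ⊕ A5 = A6.
P[2]: D(K, 55) = 3B; 3B ⊕ 6D = 56.
P[3]: D(K, B2) = DC; DC ⊕ 55 = 89.
P[4]: D(K, 08) = 66; 66 ⊕ B2 = D4.
P[5]: D(K, BA) = D4; D4 ⊕ 08 = DC.
P[6]: D(K, EF) = 81; 81 ⊕ BA = 3B.
Blocks that differ from the original plaintext: P[4], P[5].

P[1] = A6, P[2] = 56, P[3] = 89, P[4] = D4, P[5] = DC, P[6] = 3B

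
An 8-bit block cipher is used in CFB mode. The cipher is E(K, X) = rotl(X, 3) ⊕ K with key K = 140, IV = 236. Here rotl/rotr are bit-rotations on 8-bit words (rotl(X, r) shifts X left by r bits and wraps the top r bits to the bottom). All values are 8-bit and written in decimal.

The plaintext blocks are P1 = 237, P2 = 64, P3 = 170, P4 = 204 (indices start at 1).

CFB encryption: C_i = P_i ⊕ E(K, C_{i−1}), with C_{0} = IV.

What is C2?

C1: E(K, 236) = 235; 237 ⊕ 235 = 6.
C2: E(K, 6) = 188; 64 ⊕ 188 = 252.

C2 = 252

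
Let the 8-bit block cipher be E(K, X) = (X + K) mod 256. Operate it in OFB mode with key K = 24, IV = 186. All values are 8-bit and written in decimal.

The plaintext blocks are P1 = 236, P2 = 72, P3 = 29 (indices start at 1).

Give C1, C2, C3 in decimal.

C1 = 62, C2 = 162, C3 = 31

OFB encryption: S_i = E(K, S_{i−1}) with S_{0} = IV; C_i = P_i ⊕ S_i.
C1: S = E(K, 186) = 210; 236 ⊕ 210 = 62.
C2: S = E(K, 210) = 234; 72 ⊕ 234 = 162.
C3: S = E(K, 234) = 2; 29 ⊕ 2 = 31.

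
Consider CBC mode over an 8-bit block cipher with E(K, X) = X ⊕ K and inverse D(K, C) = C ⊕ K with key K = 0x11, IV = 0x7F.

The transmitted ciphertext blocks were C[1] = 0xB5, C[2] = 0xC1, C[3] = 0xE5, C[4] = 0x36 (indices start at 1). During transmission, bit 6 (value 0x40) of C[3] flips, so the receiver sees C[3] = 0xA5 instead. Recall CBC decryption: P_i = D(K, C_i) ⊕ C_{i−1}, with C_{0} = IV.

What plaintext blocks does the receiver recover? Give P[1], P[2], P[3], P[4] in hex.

Only C[3] changed, to 0xA5. In CBC, a change in C_i garbles P_i and flips the same bit in P_{i+1}. Decrypting the received ciphertext:
P[1]: D(K, 0xB5) = 0xA4; 0xA4 ⊕ 0x7F = 0xDB.
P[2]: D(K, 0xC1) = 0xD0; 0xD0 ⊕ 0xB5 = 0x65.
P[3]: D(K, 0xA5) = 0xB4; 0xB4 ⊕ 0xC1 = 0x75.
P[4]: D(K, 0x36) = 0x27; 0x27 ⊕ 0xA5 = 0x82.
Blocks that differ from the original plaintext: P[3], P[4].

P[1] = 0xDB, P[2] = 0x65, P[3] = 0x75, P[4] = 0x82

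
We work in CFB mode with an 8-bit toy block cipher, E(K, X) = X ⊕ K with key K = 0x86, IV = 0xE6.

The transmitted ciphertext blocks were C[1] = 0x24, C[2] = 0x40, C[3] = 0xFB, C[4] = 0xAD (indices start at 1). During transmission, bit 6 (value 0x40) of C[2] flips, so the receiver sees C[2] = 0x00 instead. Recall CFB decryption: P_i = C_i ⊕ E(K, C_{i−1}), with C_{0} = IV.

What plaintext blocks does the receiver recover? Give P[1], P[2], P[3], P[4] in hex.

Only C[2] changed, to 0x00. In CFB, a change in C_i flips the same bit in P_i and garbles P_{i+1}. Decrypting the received ciphertext:
P[1]: E(K, 0xE6) = 0x60; 0x24 ⊕ 0x60 = 0x44.
P[2]: E(K, 0x24) = 0xA2; 0x00 ⊕ 0xA2 = 0xA2.
P[3]: E(K, 0x00) = 0x86; 0xFB ⊕ 0x86 = 0x7D.
P[4]: E(K, 0xFB) = 0x7D; 0xAD ⊕ 0x7D = 0xD0.
Blocks that differ from the original plaintext: P[2], P[3].

P[1] = 0x44, P[2] = 0xA2, P[3] = 0x7D, P[4] = 0xD0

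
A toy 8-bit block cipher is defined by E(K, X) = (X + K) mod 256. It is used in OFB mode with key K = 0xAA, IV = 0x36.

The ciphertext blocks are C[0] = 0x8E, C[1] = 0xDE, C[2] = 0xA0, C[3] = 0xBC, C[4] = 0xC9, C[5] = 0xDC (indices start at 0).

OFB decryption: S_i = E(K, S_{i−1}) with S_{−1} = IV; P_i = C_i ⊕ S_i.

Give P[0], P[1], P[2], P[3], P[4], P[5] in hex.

P[0]: S = E(K, 0x36) = 0xE0; 0x8E ⊕ 0xE0 = 0x6E.
P[1]: S = E(K, 0xE0) = 0x8A; 0xDE ⊕ 0x8A = 0x54.
P[2]: S = E(K, 0x8A) = 0x34; 0xA0 ⊕ 0x34 = 0x94.
P[3]: S = E(K, 0x34) = 0xDE; 0xBC ⊕ 0xDE = 0x62.
P[4]: S = E(K, 0xDE) = 0x88; 0xC9 ⊕ 0x88 = 0x41.
P[5]: S = E(K, 0x88) = 0x32; 0xDC ⊕ 0x32 = 0xEE.

P[0] = 0x6E, P[1] = 0x54, P[2] = 0x94, P[3] = 0x62, P[4] = 0x41, P[5] = 0xEE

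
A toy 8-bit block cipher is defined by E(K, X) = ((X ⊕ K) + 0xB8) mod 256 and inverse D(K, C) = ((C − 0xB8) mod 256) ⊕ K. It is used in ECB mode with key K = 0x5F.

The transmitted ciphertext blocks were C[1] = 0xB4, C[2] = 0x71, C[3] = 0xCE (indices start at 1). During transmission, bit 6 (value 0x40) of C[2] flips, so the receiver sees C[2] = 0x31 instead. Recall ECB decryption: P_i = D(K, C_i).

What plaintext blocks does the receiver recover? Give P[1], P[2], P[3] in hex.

Only C[2] changed, to 0x31. In ECB, a change in C_i affects only P_i. Decrypting the received ciphertext:
P[1]: D(K, 0xB4) = 0xA3.
P[2]: D(K, 0x31) = 0x26.
P[3]: D(K, 0xCE) = 0x49.
Blocks that differ from the original plaintext: P[2].

P[1] = 0xA3, P[2] = 0x26, P[3] = 0x49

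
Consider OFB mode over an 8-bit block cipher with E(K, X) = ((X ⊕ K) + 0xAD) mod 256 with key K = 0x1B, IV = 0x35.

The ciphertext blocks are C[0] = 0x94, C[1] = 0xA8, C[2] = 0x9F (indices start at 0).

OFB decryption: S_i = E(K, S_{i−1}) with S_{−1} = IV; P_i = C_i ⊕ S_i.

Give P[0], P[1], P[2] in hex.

P[0]: S = E(K, 0x35) = 0xDB; 0x94 ⊕ 0xDB = 0x4F.
P[1]: S = E(K, 0xDB) = 0x6D; 0xA8 ⊕ 0x6D = 0xC5.
P[2]: S = E(K, 0x6D) = 0x23; 0x9F ⊕ 0x23 = 0xBC.

P[0] = 0x4F, P[1] = 0xC5, P[2] = 0xBC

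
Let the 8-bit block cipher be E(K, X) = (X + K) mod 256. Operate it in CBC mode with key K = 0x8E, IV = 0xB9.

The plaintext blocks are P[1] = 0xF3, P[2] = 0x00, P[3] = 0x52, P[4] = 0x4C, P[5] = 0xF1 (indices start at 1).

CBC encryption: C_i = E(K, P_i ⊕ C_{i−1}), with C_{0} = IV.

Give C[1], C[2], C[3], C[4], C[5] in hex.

C[1] = 0xD8, C[2] = 0x66, C[3] = 0xC2, C[4] = 0x1C, C[5] = 0x7B

C[1]: P[1] ⊕ 0xB9 = 0x4A; E(K, 0x4A) = 0xD8.
C[2]: P[2] ⊕ 0xD8 = 0xD8; E(K, 0xD8) = 0x66.
C[3]: P[3] ⊕ 0x66 = 0x34; E(K, 0x34) = 0xC2.
C[4]: P[4] ⊕ 0xC2 = 0x8E; E(K, 0x8E) = 0x1C.
C[5]: P[5] ⊕ 0x1C = 0xED; E(K, 0xED) = 0x7B.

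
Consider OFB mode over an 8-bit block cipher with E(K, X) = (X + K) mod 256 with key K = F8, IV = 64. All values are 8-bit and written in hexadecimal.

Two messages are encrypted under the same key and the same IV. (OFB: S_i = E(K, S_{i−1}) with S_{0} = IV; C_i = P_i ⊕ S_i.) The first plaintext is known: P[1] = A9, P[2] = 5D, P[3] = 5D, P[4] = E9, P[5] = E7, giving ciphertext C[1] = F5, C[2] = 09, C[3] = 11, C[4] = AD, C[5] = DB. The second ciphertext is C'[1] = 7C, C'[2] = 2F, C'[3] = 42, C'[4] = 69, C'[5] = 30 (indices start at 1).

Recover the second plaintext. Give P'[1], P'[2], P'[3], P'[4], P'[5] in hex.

P'[1] = 20, P'[2] = 7B, P'[3] = 0E, P'[4] = 2D, P'[5] = 0C

In OFB with a reused IV, both messages share the same keystream S_i, so C_i ⊕ C'_i = P_i ⊕ P'_i and thus P'_i = P_i ⊕ C_i ⊕ C'_i.
P'[1]: A9 ⊕ F5 ⊕ 7C = 20.
P'[2]: 5D ⊕ 09 ⊕ 2F = 7B.
P'[3]: 5D ⊕ 11 ⊕ 42 = 0E.
P'[4]: E9 ⊕ AD ⊕ 69 = 2D.
P'[5]: E7 ⊕ DB ⊕ 30 = 0C.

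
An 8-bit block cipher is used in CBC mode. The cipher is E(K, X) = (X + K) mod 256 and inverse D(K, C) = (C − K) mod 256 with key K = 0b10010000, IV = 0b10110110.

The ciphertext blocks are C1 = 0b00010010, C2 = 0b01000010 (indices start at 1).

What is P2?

P2 = 0b10100000

CBC decryption: P_i = D(K, C_i) ⊕ C_{i−1}, with C_{0} = IV.
P2: D(K, 0b01000010) = 0b10110010; 0b10110010 ⊕ 0b00010010 = 0b10100000.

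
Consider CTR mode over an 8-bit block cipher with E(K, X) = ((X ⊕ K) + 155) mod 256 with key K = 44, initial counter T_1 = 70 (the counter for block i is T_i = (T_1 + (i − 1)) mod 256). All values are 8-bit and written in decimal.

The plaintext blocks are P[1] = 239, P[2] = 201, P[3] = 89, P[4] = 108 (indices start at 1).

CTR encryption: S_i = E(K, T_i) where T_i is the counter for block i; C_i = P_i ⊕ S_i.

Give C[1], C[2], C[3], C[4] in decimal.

C[1]: T = 70, S = E(K, T) = 5; 239 ⊕ 5 = 234.
C[2]: T = 71, S = E(K, T) = 6; 201 ⊕ 6 = 207.
C[3]: T = 72, S = E(K, T) = 255; 89 ⊕ 255 = 166.
C[4]: T = 73, S = E(K, T) = 0; 108 ⊕ 0 = 108.

C[1] = 234, C[2] = 207, C[3] = 166, C[4] = 108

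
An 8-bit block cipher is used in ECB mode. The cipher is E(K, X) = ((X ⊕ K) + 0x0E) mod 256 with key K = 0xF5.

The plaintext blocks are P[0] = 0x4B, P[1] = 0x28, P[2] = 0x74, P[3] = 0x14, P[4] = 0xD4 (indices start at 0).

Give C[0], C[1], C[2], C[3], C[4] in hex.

C[0] = 0xCC, C[1] = 0xEB, C[2] = 0x8F, C[3] = 0xEF, C[4] = 0x2F

ECB encryption: C_i = E(K, P_i).
C[0]: E(K, 0x4B) = 0xCC.
C[1]: E(K, 0x28) = 0xEB.
C[2]: E(K, 0x74) = 0x8F.
C[3]: E(K, 0x14) = 0xEF.
C[4]: E(K, 0xD4) = 0x2F.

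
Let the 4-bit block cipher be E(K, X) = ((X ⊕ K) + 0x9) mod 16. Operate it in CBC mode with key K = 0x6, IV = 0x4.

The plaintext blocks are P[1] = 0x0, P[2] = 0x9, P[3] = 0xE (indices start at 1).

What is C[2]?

CBC encryption: C_i = E(K, P_i ⊕ C_{i−1}), with C_{0} = IV.
C[1]: P[1] ⊕ 0x4 = 0x4; E(K, 0x4) = 0xB.
C[2]: P[2] ⊕ 0xB = 0x2; E(K, 0x2) = 0xD.

C[2] = 0xD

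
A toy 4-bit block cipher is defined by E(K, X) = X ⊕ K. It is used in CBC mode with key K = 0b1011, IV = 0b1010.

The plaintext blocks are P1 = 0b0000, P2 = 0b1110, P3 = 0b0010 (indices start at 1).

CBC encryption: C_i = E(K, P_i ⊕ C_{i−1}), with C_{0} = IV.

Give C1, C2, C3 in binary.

C1 = 0b0001, C2 = 0b0100, C3 = 0b1101

C1: P1 ⊕ 0b1010 = 0b1010; E(K, 0b1010) = 0b0001.
C2: P2 ⊕ 0b0001 = 0b1111; E(K, 0b1111) = 0b0100.
C3: P3 ⊕ 0b0100 = 0b0110; E(K, 0b0110) = 0b1101.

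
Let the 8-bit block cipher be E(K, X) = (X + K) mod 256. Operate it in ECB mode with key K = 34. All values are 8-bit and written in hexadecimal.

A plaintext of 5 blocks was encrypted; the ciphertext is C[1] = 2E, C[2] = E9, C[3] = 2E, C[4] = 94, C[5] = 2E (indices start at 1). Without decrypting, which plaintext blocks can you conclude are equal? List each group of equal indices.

P[1] = P[3] = P[5]

ECB encrypts each block independently with the same key, so equal ciphertext blocks imply equal plaintext blocks.
C[1] = C[3] = C[5] = 2E, so P[1] = P[3] = P[5].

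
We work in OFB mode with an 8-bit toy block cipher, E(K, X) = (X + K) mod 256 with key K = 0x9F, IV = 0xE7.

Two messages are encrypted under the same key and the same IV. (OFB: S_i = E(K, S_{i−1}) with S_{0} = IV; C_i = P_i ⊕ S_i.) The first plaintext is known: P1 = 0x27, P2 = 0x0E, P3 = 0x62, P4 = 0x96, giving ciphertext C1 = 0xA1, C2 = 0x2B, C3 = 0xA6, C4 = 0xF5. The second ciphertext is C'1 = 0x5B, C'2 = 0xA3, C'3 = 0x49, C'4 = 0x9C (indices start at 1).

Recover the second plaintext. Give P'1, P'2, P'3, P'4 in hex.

P'1 = 0xDD, P'2 = 0x86, P'3 = 0x8D, P'4 = 0xFF

In OFB with a reused IV, both messages share the same keystream S_i, so C_i ⊕ C'_i = P_i ⊕ P'_i and thus P'_i = P_i ⊕ C_i ⊕ C'_i.
P'1: 0x27 ⊕ 0xA1 ⊕ 0x5B = 0xDD.
P'2: 0x0E ⊕ 0x2B ⊕ 0xA3 = 0x86.
P'3: 0x62 ⊕ 0xA6 ⊕ 0x49 = 0x8D.
P'4: 0x96 ⊕ 0xF5 ⊕ 0x9C = 0xFF.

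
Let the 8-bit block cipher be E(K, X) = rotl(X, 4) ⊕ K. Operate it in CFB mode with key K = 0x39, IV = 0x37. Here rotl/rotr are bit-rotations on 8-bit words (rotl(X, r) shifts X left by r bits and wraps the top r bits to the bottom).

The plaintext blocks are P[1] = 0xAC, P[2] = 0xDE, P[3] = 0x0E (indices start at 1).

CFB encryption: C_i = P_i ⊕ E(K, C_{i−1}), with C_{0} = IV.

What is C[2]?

C[1]: E(K, 0x37) = 0x4A; 0xAC ⊕ 0x4A = 0xE6.
C[2]: E(K, 0xE6) = 0x57; 0xDE ⊕ 0x57 = 0x89.

C[2] = 0x89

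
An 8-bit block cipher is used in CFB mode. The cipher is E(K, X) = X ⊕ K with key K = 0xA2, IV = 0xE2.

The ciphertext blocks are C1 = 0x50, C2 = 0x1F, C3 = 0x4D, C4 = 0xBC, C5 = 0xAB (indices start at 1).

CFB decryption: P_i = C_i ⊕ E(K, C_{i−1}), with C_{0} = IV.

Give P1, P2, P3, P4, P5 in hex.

P1 = 0x10, P2 = 0xED, P3 = 0xF0, P4 = 0x53, P5 = 0xB5

P1: E(K, 0xE2) = 0x40; 0x50 ⊕ 0x40 = 0x10.
P2: E(K, 0x50) = 0xF2; 0x1F ⊕ 0xF2 = 0xED.
P3: E(K, 0x1F) = 0xBD; 0x4D ⊕ 0xBD = 0xF0.
P4: E(K, 0x4D) = 0xEF; 0xBC ⊕ 0xEF = 0x53.
P5: E(K, 0xBC) = 0x1E; 0xAB ⊕ 0x1E = 0xB5.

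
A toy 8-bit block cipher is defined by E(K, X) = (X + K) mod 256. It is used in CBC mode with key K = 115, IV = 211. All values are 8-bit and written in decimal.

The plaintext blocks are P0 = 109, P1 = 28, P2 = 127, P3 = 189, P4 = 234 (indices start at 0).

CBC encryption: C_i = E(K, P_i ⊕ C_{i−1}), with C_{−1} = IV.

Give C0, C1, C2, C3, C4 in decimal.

C0: P0 ⊕ 211 = 190; E(K, 190) = 49.
C1: P1 ⊕ 49 = 45; E(K, 45) = 160.
C2: P2 ⊕ 160 = 223; E(K, 223) = 82.
C3: P3 ⊕ 82 = 239; E(K, 239) = 98.
C4: P4 ⊕ 98 = 136; E(K, 136) = 251.

C0 = 49, C1 = 160, C2 = 82, C3 = 98, C4 = 251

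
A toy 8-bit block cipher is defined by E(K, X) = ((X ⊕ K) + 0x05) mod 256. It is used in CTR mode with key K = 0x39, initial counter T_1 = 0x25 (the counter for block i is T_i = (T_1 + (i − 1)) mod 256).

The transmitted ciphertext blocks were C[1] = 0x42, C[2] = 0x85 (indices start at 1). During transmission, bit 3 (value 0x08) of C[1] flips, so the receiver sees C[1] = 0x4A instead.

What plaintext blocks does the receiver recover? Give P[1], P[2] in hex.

P[1] = 0x6B, P[2] = 0xA1

CTR decryption: S_i = E(K, T_i) where T_i is the counter for block i; P_i = C_i ⊕ S_i.
Only C[1] changed, to 0x4A. In CTR, a change in C_i flips the same bit in P_i only; the keystream is unaffected. Decrypting the received ciphertext:
P[1]: T = 0x25, S = E(K, T) = 0x21; 0x4A ⊕ 0x21 = 0x6B.
P[2]: T = 0x26, S = E(K, T) = 0x24; 0x85 ⊕ 0x24 = 0xA1.
Blocks that differ from the original plaintext: P[1].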